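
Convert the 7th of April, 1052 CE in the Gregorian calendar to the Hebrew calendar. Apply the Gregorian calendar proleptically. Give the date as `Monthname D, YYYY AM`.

Both dates share Julian Day Number 2105392; in the Hebrew calendar that is 28 Nisan 4812 AM.

Nisan 28, 4812 AM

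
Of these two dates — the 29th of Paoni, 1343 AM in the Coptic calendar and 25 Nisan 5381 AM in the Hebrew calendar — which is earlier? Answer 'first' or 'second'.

Converting both to JDN: 2315493 vs 2313224; the smaller is the second.

second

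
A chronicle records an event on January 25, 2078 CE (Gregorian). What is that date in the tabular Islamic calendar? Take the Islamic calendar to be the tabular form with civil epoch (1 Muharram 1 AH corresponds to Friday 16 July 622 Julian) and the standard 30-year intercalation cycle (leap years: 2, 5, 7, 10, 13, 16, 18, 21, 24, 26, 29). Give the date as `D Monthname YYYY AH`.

Julian Day Number of the source date = 2480059.
Converting JDN 2480059 to the tabular Islamic calendar gives 11 Rabi' al-Awwal 1501 AH.

11 Rabi' al-Awwal 1501 AH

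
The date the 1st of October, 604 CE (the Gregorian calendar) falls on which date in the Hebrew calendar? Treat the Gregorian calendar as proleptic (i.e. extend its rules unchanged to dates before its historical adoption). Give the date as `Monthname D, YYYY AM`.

Tishrei 29, 4365 AM

Julian Day Number of the source date = 1941940.
Converting JDN 1941940 to the Hebrew calendar gives 29 Tishrei 4365 AM.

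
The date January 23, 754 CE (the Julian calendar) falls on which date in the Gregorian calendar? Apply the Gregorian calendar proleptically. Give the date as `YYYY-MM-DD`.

The Julian–Gregorian offset here is 4 days (Julian trailing).
23 January 754 Julian + 4 days → 27 January 754 Gregorian.

0754-01-27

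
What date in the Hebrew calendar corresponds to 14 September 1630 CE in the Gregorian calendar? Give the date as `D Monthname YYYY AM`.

Julian Day Number of the source date = 2316662.
Converting JDN 2316662 to the Hebrew calendar gives 8 Tishrei 5391 AM.

8 Tishrei 5391 AM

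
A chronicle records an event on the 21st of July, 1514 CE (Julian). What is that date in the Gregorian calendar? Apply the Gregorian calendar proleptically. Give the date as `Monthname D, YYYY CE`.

The Julian–Gregorian offset here is 10 days (Julian trailing).
21 July 1514 Julian + 10 days → 31 July 1514 Gregorian.

July 31, 1514 CE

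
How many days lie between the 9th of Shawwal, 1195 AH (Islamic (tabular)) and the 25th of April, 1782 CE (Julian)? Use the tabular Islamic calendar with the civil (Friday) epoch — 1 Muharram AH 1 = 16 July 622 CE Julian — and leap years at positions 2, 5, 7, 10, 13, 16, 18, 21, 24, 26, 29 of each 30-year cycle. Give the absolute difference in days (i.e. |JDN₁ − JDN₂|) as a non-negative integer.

220

JDN of the first date = 2371828.
JDN of the second date = 2372048.
|2372048 − 2371828| = 220.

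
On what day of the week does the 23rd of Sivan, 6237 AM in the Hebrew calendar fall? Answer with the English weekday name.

Equivalently 5 June 2477 Gregorian, JDN 2625922.
2625922 ≡ 5 (mod 7); counting from Monday = 0 gives Saturday.

Saturday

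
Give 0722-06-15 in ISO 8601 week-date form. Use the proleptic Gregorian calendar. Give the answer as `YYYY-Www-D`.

The weekday is Thursday (ISO weekday 4).
That Thursday belongs to ISO week 24 of ISO year 722.

0722-W24-4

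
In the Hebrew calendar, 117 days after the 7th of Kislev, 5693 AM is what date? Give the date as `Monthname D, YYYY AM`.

Nisan 6, 5693 AM

The starting date is JDN 2427048; 2427048 + 117 = 2427165.
JDN 2427165 corresponds to Nisan 6, 5693 AM.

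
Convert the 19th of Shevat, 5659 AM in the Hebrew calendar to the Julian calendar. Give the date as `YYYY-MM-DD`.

The source date corresponds to 30 January 1899 in the Gregorian calendar (JDN 2414685).
That day falls on 18 January 1899 CE in the Julian calendar.

1899-01-18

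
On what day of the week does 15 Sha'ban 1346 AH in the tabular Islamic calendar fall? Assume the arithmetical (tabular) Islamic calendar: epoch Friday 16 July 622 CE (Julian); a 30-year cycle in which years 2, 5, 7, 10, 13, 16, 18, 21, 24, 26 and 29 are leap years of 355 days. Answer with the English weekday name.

Tuesday

Equivalently 7 February 1928 Gregorian, JDN 2425284.
JDN 2425284 mod 7 = 1, and JDN 0 was a Monday, so this is a Tuesday.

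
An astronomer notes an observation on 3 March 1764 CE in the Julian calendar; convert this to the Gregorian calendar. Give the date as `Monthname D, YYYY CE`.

March 14, 1764 CE

The Julian–Gregorian offset here is 11 days (Julian trailing).
3 March 1764 Julian + 11 days → 14 March 1764 Gregorian.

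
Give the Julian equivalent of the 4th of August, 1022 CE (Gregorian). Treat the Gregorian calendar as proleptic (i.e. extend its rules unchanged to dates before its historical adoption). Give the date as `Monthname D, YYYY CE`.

July 29, 1022 CE

At this point the Julian calendar is 6 days behind the Gregorian.
4 August 1022 Gregorian − 6 days → 29 July 1022 Julian.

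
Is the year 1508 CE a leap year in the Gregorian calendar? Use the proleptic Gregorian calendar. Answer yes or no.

1508 is divisible by 4 and not by 100, so it is a leap year.

yes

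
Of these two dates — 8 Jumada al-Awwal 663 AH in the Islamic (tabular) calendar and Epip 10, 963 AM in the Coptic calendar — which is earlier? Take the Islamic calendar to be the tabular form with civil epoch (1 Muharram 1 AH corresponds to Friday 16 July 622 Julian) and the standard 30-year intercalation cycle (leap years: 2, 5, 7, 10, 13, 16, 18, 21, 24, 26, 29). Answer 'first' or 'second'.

Converting both to JDN: 2183156 vs 2176709; the smaller is the second.

second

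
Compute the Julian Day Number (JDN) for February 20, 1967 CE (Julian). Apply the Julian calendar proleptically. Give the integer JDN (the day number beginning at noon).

2439555

Equivalently 5 March 1967 (Gregorian).
JDN 2299161 is 15 October 1582 CE (Gregorian); the target day is +140394 days from there, so JDN = 2439555.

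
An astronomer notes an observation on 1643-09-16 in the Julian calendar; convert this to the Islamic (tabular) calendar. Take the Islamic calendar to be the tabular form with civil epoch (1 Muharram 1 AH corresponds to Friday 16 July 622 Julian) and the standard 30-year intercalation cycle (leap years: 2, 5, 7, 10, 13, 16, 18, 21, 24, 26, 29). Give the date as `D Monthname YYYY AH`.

12 Rajab 1053 AH

Both dates share Julian Day Number 2321422; in the tabular Islamic calendar that is 12 Rajab 1053 AH.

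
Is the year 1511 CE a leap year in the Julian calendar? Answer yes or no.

no

1511 mod 4 = 3, so it is a common year in the Julian calendar.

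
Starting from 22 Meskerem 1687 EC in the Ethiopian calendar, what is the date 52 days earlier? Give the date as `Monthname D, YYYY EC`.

Nehase 5, 1686 EC

JDN of 22 Meskerem 1687 EC = 2340053.
2340053 − 52 = 2340001.
JDN 2340001 in the Ethiopian calendar is Nehase 5, 1686 EC.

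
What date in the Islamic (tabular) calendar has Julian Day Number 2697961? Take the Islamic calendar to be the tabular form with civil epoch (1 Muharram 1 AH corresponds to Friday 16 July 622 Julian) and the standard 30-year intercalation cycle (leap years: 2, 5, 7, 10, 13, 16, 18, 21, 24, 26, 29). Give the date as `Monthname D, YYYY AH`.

Safar 7, 2116 AH

JDN 2697961 is 31 August 2674 in the Gregorian calendar.
In the tabular Islamic calendar that day is Safar 7, 2116 AH.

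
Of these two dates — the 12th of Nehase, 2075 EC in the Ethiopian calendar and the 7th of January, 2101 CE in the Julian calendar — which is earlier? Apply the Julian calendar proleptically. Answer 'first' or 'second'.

first

Converting both to JDN: 2482090 vs 2488455; the smaller is the first.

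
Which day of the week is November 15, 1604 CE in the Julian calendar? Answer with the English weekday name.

Thursday

Equivalently 25 November 1604 Gregorian, JDN 2307238.
Since JDN mod 7 = 3 (0 = Monday), the day is Thursday.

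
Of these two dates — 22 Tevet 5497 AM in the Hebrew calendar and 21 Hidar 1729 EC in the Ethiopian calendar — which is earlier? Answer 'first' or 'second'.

second

Converting both to JDN: 2355481 vs 2355453; the smaller is the second.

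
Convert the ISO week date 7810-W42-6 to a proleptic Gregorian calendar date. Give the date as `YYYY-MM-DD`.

ISO week 1 of 7810 is the week containing the first Thursday of 7810.
Week 42, day 6 (Saturday) lands on 7810-10-20.

7810-10-20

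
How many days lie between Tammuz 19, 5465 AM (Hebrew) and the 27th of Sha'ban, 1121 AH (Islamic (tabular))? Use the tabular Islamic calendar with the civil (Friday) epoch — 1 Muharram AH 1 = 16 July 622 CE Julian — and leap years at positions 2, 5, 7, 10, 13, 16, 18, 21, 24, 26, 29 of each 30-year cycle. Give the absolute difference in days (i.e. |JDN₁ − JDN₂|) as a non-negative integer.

1574

JDN of the first date = 2343990.
JDN of the second date = 2345564.
|2345564 − 2343990| = 1574.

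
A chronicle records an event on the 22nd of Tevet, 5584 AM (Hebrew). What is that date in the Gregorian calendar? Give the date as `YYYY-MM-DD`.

1823-12-24

Julian Day Number of the source date = 2387254.
Converting JDN 2387254 to the Gregorian calendar gives 24 December 1823 CE.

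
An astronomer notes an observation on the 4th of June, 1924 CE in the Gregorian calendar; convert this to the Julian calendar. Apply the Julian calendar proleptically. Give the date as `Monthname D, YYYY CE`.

For dates in this range the Gregorian date is 13 days ahead of the Julian.
4 June 1924 Gregorian − 13 days → 22 May 1924 Julian.

May 22, 1924 CE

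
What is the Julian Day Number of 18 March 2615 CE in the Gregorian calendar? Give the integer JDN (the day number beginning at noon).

2676245

JDN 2400001 is 17 November 1858 CE (Gregorian), MJD 0; the target day is +276244 days from there, so JDN = 2676245.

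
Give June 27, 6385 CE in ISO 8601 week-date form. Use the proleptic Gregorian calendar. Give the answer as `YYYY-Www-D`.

The weekday is Thursday (ISO weekday 4).
That Thursday belongs to ISO week 26 of ISO year 6385.

6385-W26-4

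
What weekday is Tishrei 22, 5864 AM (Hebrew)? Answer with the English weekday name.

In the Gregorian calendar this is 23 October 2103 (JDN 2489460).
Since JDN mod 7 = 1 (0 = Monday), the day is Tuesday.

Tuesday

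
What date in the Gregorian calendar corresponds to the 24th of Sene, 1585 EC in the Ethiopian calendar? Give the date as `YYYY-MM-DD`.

Julian Day Number of the source date = 2303070.
Converting JDN 2303070 to the Gregorian calendar gives 28 June 1593 CE.

1593-06-28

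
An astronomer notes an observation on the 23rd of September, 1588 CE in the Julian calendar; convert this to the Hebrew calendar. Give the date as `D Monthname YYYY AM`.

Both dates share Julian Day Number 2301341; in the Hebrew calendar that is 12 Tishrei 5349 AM.

12 Tishrei 5349 AM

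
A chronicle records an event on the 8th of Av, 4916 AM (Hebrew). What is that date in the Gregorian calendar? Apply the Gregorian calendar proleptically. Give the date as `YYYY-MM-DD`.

Both dates share Julian Day Number 2143495; in the Gregorian calendar that is 3 August 1156 CE.

1156-08-03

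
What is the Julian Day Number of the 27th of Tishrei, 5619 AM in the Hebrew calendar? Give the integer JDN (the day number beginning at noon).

Equivalently 5 October 1858 (Gregorian).
JDN 2299161 is 15 October 1582 CE (Gregorian); the target day is +100797 days from there, so JDN = 2399958.

2399958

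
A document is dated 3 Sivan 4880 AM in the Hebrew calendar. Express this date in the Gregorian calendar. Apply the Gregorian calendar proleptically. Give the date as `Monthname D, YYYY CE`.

Both dates share Julian Day Number 2130260; in the Gregorian calendar that is 9 May 1120 CE.

May 9, 1120 CE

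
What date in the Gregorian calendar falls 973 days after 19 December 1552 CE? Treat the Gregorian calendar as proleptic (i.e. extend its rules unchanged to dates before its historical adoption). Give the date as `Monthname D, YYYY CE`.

The starting date is JDN 2288269; 2288269 + 973 = 2289242.
JDN 2289242 corresponds to August 19, 1555 CE.

August 19, 1555 CE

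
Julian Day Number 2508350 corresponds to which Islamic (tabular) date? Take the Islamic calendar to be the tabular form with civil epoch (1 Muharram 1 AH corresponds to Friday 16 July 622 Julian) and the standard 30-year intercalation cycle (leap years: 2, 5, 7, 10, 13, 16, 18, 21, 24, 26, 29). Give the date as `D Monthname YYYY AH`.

The Gregorian equivalent of JDN 2508350 is 12 July 2155.
In the tabular Islamic calendar that day is 12 Muharram 1581 AH.

12 Muharram 1581 AH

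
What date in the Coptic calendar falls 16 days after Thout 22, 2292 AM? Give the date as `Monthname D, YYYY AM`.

JDN of Thout 22, 2292 AM = 2661839.
2661839 + 16 = 2661855.
JDN 2661855 in the Coptic calendar is Paopi 8, 2292 AM.

Paopi 8, 2292 AM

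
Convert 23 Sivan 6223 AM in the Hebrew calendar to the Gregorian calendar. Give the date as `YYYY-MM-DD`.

Both dates share Julian Day Number 2620814; in the Gregorian calendar that is 11 June 2463 CE.

2463-06-11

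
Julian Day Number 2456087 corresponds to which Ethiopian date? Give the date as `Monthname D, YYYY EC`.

The Gregorian equivalent of JDN 2456087 is 8 June 2012.
In the Ethiopian calendar that day is Sene 1, 2004 EC.

Sene 1, 2004 EC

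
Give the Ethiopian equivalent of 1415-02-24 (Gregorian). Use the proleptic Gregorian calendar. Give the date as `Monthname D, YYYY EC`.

Yekatit 21, 1407 EC

Julian Day Number of the source date = 2237932.
Converting JDN 2237932 to the Ethiopian calendar gives 21 Yekatit 1407 EC.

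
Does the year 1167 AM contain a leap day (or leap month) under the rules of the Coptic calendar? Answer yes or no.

yes

1167 mod 4 = 3; in the Coptic calendar a year is leap when year mod 4 = 3, so it is a leap year.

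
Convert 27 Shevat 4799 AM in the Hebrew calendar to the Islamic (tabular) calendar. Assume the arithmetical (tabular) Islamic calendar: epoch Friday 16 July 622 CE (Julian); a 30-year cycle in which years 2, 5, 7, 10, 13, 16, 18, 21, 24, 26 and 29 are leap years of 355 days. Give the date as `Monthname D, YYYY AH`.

Rabi' al-Thani 26, 430 AH

The source date corresponds to 31 January 1039 in the proleptic Gregorian calendar (JDN 2100577).
That day falls on 26 Rabi' al-Thani 430 AH in the tabular Islamic calendar.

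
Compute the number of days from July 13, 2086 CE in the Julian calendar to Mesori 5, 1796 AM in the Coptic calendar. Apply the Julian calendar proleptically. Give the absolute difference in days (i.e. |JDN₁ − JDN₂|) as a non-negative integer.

2175

First date → JDN 2483163; second date → JDN 2480988.
The interval is |2483163 − 2480988| = 2175 days.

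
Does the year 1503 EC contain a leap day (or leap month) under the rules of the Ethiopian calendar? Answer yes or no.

yes

1503 mod 4 = 3; in the Ethiopian calendar a year is leap when year mod 4 = 3, so it is a leap year.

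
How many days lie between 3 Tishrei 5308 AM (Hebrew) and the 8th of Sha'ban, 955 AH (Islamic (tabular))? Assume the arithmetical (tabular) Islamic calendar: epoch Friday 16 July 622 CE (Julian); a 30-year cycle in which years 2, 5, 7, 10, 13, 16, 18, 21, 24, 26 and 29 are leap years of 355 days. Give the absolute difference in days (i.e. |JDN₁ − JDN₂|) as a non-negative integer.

361

JDN of the first date = 2286359.
JDN of the second date = 2286720.
|2286720 − 2286359| = 361.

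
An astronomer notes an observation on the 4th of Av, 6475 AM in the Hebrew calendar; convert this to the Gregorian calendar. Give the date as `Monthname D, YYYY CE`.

Julian Day Number of the source date = 2712900.
Converting JDN 2712900 to the Gregorian calendar gives 27 July 2715 CE.

July 27, 2715 CE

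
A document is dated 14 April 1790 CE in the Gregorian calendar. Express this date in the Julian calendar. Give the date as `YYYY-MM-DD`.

1790-04-03

For dates in this range the Gregorian date is 11 days ahead of the Julian.
14 April 1790 Gregorian − 11 days → 3 April 1790 Julian.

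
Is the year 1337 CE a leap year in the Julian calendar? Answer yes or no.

1337 mod 4 = 1, so it is a common year in the Julian calendar.

no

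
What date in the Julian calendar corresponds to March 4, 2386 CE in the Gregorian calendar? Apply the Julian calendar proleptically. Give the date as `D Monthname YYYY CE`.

At this point the Julian calendar is 16 days behind the Gregorian.
4 March 2386 Gregorian − 16 days → 16 February 2386 Julian.

16 February 2386 CE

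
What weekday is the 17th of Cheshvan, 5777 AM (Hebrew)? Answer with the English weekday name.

Friday

In the Gregorian calendar this is 18 November 2016 (JDN 2457711).
Since JDN mod 7 = 4 (0 = Monday), the day is Friday.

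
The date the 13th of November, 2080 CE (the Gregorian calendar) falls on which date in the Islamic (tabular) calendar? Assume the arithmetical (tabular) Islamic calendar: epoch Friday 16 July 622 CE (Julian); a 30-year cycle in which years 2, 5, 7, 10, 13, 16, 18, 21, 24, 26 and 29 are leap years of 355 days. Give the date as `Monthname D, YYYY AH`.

Both dates share Julian Day Number 2481082; in the tabular Islamic calendar that is 30 Muharram 1504 AH.

Muharram 30, 1504 AH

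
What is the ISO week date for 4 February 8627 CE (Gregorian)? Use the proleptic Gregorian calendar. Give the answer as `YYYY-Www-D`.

8627-W05-7

The weekday is Sunday (ISO weekday 7).
That Sunday belongs to ISO week 5 of ISO year 8627.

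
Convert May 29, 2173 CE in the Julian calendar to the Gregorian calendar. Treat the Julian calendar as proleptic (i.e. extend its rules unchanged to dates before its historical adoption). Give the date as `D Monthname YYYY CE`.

The Julian–Gregorian offset here is 14 days (Julian trailing).
29 May 2173 Julian + 14 days → 12 June 2173 Gregorian.

12 June 2173 CE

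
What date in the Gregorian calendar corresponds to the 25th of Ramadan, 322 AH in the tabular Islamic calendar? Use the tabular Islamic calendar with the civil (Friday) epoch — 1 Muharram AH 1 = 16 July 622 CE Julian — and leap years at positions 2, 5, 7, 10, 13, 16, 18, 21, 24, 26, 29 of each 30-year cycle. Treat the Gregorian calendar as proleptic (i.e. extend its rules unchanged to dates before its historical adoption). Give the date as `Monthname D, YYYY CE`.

September 13, 934 CE

Both dates share Julian Day Number 2062452; in the Gregorian calendar that is 13 September 934 CE.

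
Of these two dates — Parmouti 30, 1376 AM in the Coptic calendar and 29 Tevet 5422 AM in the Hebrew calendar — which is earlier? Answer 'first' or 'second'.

first

The two dates have Julian Day Numbers 2327488 and 2328113 respectively.
Since 2327488 < 2328113, the first date comes first.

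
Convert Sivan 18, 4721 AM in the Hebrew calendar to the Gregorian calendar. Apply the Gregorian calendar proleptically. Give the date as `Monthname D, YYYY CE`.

June 10, 961 CE

Julian Day Number of the source date = 2072219.
Converting JDN 2072219 to the Gregorian calendar gives 10 June 961 CE.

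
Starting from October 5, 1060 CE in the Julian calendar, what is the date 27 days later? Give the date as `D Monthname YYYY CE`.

The starting date is JDN 2108501; 2108501 + 27 = 2108528.
JDN 2108528 corresponds to 1 November 1060 CE.

1 November 1060 CE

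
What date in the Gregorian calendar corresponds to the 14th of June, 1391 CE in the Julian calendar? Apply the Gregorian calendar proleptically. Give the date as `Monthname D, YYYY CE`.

At this point the Julian calendar is 8 days behind the Gregorian.
14 June 1391 Julian + 8 days → 22 June 1391 Gregorian.

June 22, 1391 CE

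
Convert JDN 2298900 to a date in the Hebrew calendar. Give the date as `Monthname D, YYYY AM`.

JDN 2298900 is 27 January 1582 in the Gregorian calendar.
In the Hebrew calendar that day is Shevat 24, 5342 AM.

Shevat 24, 5342 AM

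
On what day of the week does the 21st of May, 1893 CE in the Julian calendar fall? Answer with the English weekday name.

Equivalently 2 June 1893 Gregorian, JDN 2412617.
2412617 ≡ 4 (mod 7); counting from Monday = 0 gives Friday.

Friday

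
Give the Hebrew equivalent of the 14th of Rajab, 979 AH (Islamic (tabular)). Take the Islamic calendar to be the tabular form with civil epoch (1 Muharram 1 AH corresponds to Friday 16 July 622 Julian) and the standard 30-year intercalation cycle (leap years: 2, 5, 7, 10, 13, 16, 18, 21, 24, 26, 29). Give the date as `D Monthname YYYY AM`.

Both dates share Julian Day Number 2295201; in the Hebrew calendar that is 15 Kislev 5332 AM.

15 Kislev 5332 AM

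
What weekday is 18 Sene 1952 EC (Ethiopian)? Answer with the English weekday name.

Saturday

In the Gregorian calendar this is 25 June 1960 (JDN 2437111).
JDN 2437111 mod 7 = 5, and JDN 0 was a Monday, so this is a Saturday.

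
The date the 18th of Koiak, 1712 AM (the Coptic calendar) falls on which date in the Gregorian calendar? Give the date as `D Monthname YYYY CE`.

Both dates share Julian Day Number 2450080; in the Gregorian calendar that is 28 December 1995 CE.

28 December 1995 CE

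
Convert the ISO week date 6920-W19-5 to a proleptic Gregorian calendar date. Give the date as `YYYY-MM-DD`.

6920-05-10

ISO week 1 of 6920 is the week containing the first Thursday of 6920.
Week 19, day 5 (Friday) lands on 6920-05-10.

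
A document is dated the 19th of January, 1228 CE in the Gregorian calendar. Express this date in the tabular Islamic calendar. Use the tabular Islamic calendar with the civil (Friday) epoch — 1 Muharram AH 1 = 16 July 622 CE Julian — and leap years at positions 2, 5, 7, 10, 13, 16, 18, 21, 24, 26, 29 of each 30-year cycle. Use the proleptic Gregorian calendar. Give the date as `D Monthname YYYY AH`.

2 Safar 625 AH

Both dates share Julian Day Number 2169596; in the tabular Islamic calendar that is 2 Safar 625 AH.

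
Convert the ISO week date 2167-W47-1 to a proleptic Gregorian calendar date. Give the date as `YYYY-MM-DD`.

2167-11-16

ISO week 1 of 2167 is the week containing the first Thursday of 2167.
Week 47, day 1 (Monday) lands on 2167-11-16.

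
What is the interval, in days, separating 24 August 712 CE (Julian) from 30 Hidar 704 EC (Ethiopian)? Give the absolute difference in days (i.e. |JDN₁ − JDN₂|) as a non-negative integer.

271

JDN of the first date = 1981352.
JDN of the second date = 1981081.
|1981081 − 1981352| = 271.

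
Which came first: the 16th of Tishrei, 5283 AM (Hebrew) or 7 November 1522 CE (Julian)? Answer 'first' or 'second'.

The two dates have Julian Day Numbers 2277248 and 2277279 respectively.
Since 2277248 < 2277279, the first date comes first.

first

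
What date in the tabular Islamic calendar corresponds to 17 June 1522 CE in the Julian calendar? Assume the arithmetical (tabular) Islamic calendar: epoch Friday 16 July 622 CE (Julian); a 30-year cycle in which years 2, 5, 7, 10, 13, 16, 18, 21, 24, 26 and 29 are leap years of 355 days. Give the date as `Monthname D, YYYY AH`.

Rajab 22, 928 AH

Both dates share Julian Day Number 2277136; in the tabular Islamic calendar that is 22 Rajab 928 AH.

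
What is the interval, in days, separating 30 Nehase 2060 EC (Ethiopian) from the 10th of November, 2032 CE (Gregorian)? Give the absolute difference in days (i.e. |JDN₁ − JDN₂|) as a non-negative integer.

JDN of the first date = 2476630.
JDN of the second date = 2463547.
|2463547 − 2476630| = 13083.

13083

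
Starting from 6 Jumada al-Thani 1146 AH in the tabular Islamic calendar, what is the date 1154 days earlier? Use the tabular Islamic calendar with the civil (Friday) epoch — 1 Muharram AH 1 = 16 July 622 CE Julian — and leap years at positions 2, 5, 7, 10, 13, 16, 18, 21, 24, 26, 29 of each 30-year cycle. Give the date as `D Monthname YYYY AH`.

The starting date is JDN 2354343; 2354343 − 1154 = 2353189.
JDN 2353189 corresponds to 4 Rabi' al-Awwal 1143 AH.

4 Rabi' al-Awwal 1143 AH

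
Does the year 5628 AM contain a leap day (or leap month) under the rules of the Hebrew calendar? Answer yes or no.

no

Hebrew year 5628 is year 4 of its 19-year Metonic cycle; leap years are at positions 3, 6, 8, 11, 14, 17, 19, so it is a common year (12 months).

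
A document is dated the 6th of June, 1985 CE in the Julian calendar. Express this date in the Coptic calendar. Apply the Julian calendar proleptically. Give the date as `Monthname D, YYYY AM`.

The source date corresponds to 19 June 1985 in the Gregorian calendar (JDN 2446236).
That day falls on 12 Paoni 1701 AM in the Coptic calendar.

Paoni 12, 1701 AM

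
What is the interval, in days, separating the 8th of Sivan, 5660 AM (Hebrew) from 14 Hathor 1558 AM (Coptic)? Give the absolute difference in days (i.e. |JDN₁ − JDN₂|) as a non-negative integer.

21379

First date → JDN 2415176; second date → JDN 2393797.
The interval is |2415176 − 2393797| = 21379 days.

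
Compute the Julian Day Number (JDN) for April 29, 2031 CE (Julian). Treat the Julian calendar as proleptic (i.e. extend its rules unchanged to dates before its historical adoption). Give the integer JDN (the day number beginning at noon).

In the Gregorian calendar the same day is 12 May 2031.
JDN 2299161 is 15 October 1582 CE (Gregorian); the target day is +163838 days from there, so JDN = 2462999.

2462999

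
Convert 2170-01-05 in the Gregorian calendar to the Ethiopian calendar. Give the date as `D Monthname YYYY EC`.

26 Tahsas 2162 EC

Both dates share Julian Day Number 2513641; in the Ethiopian calendar that is 26 Tahsas 2162 EC.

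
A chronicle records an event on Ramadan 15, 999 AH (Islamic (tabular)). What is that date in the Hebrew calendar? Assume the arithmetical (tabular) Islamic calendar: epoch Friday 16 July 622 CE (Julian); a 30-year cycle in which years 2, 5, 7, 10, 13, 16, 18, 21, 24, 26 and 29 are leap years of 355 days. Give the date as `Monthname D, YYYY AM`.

Tammuz 15, 5351 AM

The source date corresponds to 7 July 1591 in the Gregorian calendar (JDN 2302348).
That day falls on 15 Tammuz 5351 AM in the Hebrew calendar.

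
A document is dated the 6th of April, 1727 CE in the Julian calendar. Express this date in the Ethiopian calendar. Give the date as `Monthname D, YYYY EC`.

Both dates share Julian Day Number 2351940; in the Ethiopian calendar that is 11 Miyazya 1719 EC.

Miyazya 11, 1719 EC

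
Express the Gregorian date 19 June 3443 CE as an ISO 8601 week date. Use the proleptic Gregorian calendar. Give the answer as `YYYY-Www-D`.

3443-W25-1

The weekday is Monday (ISO weekday 1).
That Monday belongs to ISO week 25 of ISO year 3443.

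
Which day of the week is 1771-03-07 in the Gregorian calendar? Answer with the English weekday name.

Thursday

2367970 ≡ 3 (mod 7); counting from Monday = 0 gives Thursday.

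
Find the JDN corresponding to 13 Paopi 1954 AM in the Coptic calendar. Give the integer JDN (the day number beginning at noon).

In the Gregorian calendar the same day is 25 October 2237.
JDN 2451545 is 1 January 2000 CE (Gregorian); the target day is +86860 days from there, so JDN = 2538405.

2538405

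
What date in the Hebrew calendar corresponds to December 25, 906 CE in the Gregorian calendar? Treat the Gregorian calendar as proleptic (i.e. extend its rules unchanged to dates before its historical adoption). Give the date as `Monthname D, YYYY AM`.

Tevet 2, 4667 AM

Julian Day Number of the source date = 2052328.
Converting JDN 2052328 to the Hebrew calendar gives 2 Tevet 4667 AM.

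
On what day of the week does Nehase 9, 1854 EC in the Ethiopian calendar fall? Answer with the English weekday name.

Thursday

Equivalently 14 August 1862 Gregorian, JDN 2401367.
2401367 ≡ 3 (mod 7); counting from Monday = 0 gives Thursday.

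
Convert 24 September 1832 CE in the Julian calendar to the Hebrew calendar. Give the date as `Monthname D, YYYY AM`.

Tishrei 12, 5593 AM

The source date corresponds to 6 October 1832 in the Gregorian calendar (JDN 2390463).
That day falls on 12 Tishrei 5593 AM in the Hebrew calendar.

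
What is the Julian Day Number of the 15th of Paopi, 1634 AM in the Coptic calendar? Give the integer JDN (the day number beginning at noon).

In the Gregorian calendar the same day is 25 October 1917.
JDN 2451545 is 1 January 2000 CE (Gregorian); the target day is −30018 days from there, so JDN = 2421527.

2421527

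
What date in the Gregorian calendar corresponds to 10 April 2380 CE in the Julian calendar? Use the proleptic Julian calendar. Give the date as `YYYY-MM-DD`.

2380-04-26

The Julian–Gregorian offset here is 16 days (Julian trailing).
10 April 2380 Julian + 16 days → 26 April 2380 Gregorian.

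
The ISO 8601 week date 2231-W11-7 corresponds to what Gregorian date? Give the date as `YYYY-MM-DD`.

2231-03-20

ISO week 1 of 2231 is the week containing the first Thursday of 2231.
Week 11, day 7 (Sunday) lands on 2231-03-20.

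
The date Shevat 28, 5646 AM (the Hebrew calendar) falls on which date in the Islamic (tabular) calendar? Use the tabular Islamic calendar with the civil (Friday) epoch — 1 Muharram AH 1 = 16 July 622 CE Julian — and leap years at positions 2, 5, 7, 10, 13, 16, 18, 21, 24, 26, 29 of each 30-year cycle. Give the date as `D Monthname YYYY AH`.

Both dates share Julian Day Number 2409941; in the tabular Islamic calendar that is 28 Rabi' al-Thani 1303 AH.

28 Rabi' al-Thani 1303 AH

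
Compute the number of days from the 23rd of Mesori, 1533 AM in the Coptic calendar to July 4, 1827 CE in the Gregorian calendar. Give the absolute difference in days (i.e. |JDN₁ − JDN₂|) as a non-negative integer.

3597

First date → JDN 2384945; second date → JDN 2388542.
The interval is |2384945 − 2388542| = 3597 days.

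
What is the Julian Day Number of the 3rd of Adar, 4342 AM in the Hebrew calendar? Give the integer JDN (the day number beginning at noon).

Equivalently 13 February 582 (proleptic Gregorian).
JDN 2299161 is 15 October 1582 CE (Gregorian); the target day is −365486 days from there, so JDN = 1933675.

1933675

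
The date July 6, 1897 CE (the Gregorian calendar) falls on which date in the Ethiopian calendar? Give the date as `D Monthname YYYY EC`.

Julian Day Number of the source date = 2414112.
Converting JDN 2414112 to the Ethiopian calendar gives 30 Sene 1889 EC.

30 Sene 1889 EC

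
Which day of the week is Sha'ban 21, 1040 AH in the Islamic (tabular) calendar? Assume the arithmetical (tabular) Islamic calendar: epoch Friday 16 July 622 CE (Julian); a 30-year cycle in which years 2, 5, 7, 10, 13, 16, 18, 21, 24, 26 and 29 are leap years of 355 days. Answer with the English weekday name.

Tuesday

Equivalently 25 March 1631 Gregorian, JDN 2316854.
2316854 ≡ 1 (mod 7); counting from Monday = 0 gives Tuesday.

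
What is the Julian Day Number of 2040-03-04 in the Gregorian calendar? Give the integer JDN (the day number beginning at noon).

2466218

JDN 2400001 is 17 November 1858 CE (Gregorian), MJD 0; the target day is +66217 days from there, so JDN = 2466218.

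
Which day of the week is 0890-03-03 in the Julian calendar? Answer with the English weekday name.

Tuesday

This is JDN 2046192 (7 March 890 Gregorian).
JDN 2046192 mod 7 = 1, and JDN 0 was a Monday, so this is a Tuesday.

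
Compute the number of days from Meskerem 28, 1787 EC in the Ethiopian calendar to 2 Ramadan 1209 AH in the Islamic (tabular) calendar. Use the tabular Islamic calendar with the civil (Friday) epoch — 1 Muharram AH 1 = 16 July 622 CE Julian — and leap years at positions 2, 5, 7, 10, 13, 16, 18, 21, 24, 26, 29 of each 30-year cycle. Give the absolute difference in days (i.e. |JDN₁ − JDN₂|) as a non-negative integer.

168

First date → JDN 2376584; second date → JDN 2376752.
The interval is |2376584 − 2376752| = 168 days.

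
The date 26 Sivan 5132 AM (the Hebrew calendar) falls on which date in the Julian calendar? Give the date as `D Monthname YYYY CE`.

Julian Day Number of the source date = 2222330.
Converting JDN 2222330 to the Julian calendar gives 29 May 1372 CE.

29 May 1372 CE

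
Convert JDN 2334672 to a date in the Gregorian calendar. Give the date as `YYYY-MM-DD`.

1680-01-05

JDN 2451545 is 1 Jan 2000; 2334672 is −116873 days from there.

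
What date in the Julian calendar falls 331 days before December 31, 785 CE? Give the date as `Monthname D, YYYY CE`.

February 3, 785 CE

JDN of December 31, 785 CE = 2008144.
2008144 − 331 = 2007813.
JDN 2007813 in the Julian calendar is February 3, 785 CE.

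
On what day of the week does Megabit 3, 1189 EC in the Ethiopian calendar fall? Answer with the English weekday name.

Equivalently 6 March 1197 Gregorian, JDN 2158320.
Since JDN mod 7 = 3 (0 = Monday), the day is Thursday.

Thursday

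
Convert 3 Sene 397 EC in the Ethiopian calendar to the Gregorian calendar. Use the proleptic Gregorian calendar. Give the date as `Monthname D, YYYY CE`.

May 29, 405 CE

Julian Day Number of the source date = 1869132.
Converting JDN 1869132 to the Gregorian calendar gives 29 May 405 CE.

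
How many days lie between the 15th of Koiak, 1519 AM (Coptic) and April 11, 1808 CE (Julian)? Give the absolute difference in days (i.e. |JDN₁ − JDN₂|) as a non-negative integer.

1948

First date → JDN 2379583; second date → JDN 2381531.
The interval is |2379583 − 2381531| = 1948 days.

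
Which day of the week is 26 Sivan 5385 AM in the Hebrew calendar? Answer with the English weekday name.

Tuesday

This is JDN 2314761 (1 July 1625 Gregorian).
Since JDN mod 7 = 1 (0 = Monday), the day is Tuesday.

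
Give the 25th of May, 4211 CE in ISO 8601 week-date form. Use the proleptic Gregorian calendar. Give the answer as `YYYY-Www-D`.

The weekday is Saturday (ISO weekday 6).
That Saturday belongs to ISO week 21 of ISO year 4211.

4211-W21-6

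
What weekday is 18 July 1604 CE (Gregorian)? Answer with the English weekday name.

2307108 ≡ 6 (mod 7); counting from Monday = 0 gives Sunday.

Sunday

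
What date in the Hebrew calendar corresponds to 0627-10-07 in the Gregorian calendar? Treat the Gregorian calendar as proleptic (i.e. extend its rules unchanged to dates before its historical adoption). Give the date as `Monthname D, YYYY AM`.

Tishrei 18, 4388 AM

Both dates share Julian Day Number 1950346; in the Hebrew calendar that is 18 Tishrei 4388 AM.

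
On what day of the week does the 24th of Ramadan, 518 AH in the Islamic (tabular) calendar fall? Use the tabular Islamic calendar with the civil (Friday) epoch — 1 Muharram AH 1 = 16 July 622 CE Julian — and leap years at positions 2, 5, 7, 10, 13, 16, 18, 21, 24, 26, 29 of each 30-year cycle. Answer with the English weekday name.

Tuesday

Equivalently 11 November 1124 Gregorian, JDN 2131907.
JDN 2131907 mod 7 = 1, and JDN 0 was a Monday, so this is a Tuesday.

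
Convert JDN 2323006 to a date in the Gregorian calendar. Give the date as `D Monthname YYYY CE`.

Counting from JDN 2299161 = 15 Oct 1582 gives an offset of 23845 days.

27 January 1648 CE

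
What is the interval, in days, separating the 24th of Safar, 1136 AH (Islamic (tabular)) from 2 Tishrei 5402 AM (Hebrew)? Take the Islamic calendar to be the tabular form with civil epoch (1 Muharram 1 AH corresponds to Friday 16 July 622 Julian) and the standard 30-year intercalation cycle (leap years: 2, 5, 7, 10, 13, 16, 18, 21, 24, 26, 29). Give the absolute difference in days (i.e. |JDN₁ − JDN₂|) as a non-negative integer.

JDN of the first date = 2350699.
JDN of the second date = 2320672.
|2320672 − 2350699| = 30027.

30027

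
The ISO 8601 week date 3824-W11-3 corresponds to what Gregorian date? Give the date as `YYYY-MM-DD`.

3824-03-10

ISO week 1 of 3824 is the week containing the first Thursday of 3824.
Week 11, day 3 (Wednesday) lands on 3824-03-10.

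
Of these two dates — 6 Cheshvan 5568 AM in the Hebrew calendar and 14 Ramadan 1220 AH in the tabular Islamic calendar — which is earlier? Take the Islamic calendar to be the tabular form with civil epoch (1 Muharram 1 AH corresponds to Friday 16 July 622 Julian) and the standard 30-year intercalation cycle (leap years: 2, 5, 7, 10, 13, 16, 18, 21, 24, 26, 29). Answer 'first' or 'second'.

second

The two dates have Julian Day Numbers 2381363 and 2380662 respectively.
Since 2380662 < 2381363, the second date comes first.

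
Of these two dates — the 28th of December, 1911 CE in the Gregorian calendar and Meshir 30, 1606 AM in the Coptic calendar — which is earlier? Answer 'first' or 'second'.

second

First date → JDN 2419399; second date → JDN 2411435.
JDN 2411435 < JDN 2419399, so the second date is earlier.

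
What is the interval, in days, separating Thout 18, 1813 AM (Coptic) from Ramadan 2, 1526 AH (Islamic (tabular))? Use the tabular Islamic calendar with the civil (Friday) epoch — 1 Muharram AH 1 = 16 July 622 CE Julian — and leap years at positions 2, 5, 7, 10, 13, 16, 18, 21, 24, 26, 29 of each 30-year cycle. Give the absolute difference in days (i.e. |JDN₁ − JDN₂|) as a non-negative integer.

2206

JDN of the first date = 2486880.
JDN of the second date = 2489086.
|2489086 − 2486880| = 2206.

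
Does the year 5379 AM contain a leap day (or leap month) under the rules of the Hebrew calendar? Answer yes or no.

Hebrew year 5379 is year 2 of its 19-year Metonic cycle; leap years are at positions 3, 6, 8, 11, 14, 17, 19, so it is a common year (12 months).

no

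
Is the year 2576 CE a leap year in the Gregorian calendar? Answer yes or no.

yes

2576 is divisible by 4 and not by 100, so it is a leap year.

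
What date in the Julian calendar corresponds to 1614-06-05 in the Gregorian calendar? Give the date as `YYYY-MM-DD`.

At this point the Julian calendar is 10 days behind the Gregorian.
5 June 1614 Gregorian − 10 days → 26 May 1614 Julian.

1614-05-26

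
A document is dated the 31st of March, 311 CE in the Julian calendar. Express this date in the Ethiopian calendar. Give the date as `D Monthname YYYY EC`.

5 Miyazya 303 EC

Julian Day Number of the source date = 1834740.
Converting JDN 1834740 to the Ethiopian calendar gives 5 Miyazya 303 EC.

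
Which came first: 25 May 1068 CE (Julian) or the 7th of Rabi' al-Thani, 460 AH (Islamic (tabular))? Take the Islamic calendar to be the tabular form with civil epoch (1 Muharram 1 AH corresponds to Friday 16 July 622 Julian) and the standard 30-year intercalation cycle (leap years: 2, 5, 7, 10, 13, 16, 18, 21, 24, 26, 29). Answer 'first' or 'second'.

First date → JDN 2111290; second date → JDN 2111189.
JDN 2111189 < JDN 2111290, so the second date is earlier.

second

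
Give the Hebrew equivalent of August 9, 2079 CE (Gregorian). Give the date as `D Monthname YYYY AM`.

Julian Day Number of the source date = 2480620.
Converting JDN 2480620 to the Hebrew calendar gives 12 Av 5839 AM.

12 Av 5839 AM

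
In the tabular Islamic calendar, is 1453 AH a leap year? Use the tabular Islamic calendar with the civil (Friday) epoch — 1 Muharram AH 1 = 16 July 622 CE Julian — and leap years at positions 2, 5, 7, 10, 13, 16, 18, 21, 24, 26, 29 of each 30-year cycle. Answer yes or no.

yes

Year 1453 AH is year 13 of its 30-year cycle; leap positions are 2, 5, 7, 10, 13, 16, 18, 21, 24, 26, 29, so it is a leap year (355 days).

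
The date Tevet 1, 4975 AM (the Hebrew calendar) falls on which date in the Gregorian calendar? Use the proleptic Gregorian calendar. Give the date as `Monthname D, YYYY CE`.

December 12, 1214 CE

Both dates share Julian Day Number 2164810; in the Gregorian calendar that is 12 December 1214 CE.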